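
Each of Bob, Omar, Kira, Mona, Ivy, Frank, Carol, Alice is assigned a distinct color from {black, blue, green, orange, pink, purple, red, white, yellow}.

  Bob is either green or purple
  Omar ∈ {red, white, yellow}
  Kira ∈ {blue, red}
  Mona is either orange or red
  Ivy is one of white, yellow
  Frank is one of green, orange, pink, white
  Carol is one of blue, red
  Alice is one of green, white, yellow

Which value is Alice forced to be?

green

The 8 variables together cover exactly {blue, green, orange, pink, purple, red, white, yellow} — 8 values for 8 variables — and pink appears only in Frank's list, so Frank = pink.
Among the 7 still-open variables, orange fits only Mona (and all 7 values in {blue, green, orange, purple, red, white, yellow} must be used), so Mona = orange.
The 6 still-open variables draw from only 6 values {blue, green, purple, red, white, yellow}, so each is used; only Bob can be purple, hence Bob = purple.
The 5 still-open variables draw from only 5 values {blue, green, red, white, yellow}, so each is used; only Alice can be green, hence Alice = green.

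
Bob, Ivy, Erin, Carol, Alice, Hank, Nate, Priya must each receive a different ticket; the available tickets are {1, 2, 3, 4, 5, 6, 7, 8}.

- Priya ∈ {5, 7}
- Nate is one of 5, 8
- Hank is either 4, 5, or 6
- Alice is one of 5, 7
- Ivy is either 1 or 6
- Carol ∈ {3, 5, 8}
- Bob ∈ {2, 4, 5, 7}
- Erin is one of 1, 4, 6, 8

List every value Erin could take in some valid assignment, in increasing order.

Among the 8 variables, 2 fits only Bob (and all 8 values in {1, 2, 3, 4, 5, 6, 7, 8} must be used), so Bob = 2.
The 7 still-open variables together cover exactly {1, 3, 4, 5, 6, 7, 8} — 7 values for 7 variables — and 3 appears only in Carol's list, so Carol = 3.
Alice and Priya share exactly the 2 values {5, 7}; by pigeonhole those values go to them, so strike 5, 7 from Hank, Nate.
Nate's domain is down to {8}, so Nate = 8. So Erin can't be 8.
No further eliminations apply; Erin can still be any of 1, 4, 6.

1, 4, 6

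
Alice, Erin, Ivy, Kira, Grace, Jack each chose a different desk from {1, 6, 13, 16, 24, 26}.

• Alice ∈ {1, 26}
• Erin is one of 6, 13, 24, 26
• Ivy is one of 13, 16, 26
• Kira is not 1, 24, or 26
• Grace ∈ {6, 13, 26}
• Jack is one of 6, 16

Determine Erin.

The 6 variables draw from only 6 values {1, 6, 13, 16, 24, 26}, so each is used; only Alice can be 1, hence Alice = 1.
The 5 still-open variables draw from only 5 values {6, 13, 16, 24, 26}, so each is used; only Erin can be 24, hence Erin = 24.

24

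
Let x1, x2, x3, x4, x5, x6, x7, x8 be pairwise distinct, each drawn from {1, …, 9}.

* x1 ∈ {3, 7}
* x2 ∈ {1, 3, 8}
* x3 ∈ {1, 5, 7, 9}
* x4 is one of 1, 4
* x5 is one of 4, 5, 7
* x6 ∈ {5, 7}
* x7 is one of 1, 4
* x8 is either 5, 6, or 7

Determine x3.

The 8 variables together cover exactly {1, 3, 4, 5, 6, 7, 8, 9} — 8 values for 8 variables — and 6 appears only in x8's list, so x8 = 6.
The 7 still-open variables together cover exactly {1, 3, 4, 5, 7, 8, 9} — 7 values for 7 variables — and 8 appears only in x2's list, so x2 = 8.
The 6 still-open variables draw from only 6 values {1, 3, 4, 5, 7, 9}, so each is used; only x1 can be 3, hence x1 = 3.
The 5 still-open variables together cover exactly {1, 4, 5, 7, 9} — 5 values for 5 variables — and 9 appears only in x3's list, so x3 = 9.

9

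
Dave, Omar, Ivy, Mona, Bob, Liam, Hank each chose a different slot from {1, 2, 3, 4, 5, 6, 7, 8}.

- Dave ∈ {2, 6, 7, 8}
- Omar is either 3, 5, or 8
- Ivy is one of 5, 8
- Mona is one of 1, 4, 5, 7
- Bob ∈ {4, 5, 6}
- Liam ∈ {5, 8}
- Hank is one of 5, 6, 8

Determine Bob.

Ivy and Liam share exactly the 2 values {5, 8}; by pigeonhole those values go to them, so strike 5, 8 from Dave, Omar, Mona, Bob, Hank.
Omar must be 3 (only option left).
Hank has just one choice, so Hank = 6. Eliminate 6 elsewhere: Dave, Bob.
So Bob = 4.

4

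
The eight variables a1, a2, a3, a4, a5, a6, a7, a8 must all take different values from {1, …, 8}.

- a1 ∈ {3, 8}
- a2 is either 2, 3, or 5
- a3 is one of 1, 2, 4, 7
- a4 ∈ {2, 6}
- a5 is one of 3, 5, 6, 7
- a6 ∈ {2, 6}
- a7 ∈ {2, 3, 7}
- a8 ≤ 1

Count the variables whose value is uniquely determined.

a8 has just one choice, so a8 = 1. Strike 1 from a3.
Among the 7 still-open variables, 4 fits only a3 (and all 7 values in {2, 3, 4, 5, 6, 7, 8} must be used), so a3 = 4.
The 6 still-open variables draw from only 6 values {2, 3, 5, 6, 7, 8}, so each is used; only a1 can be 8, hence a1 = 8.
a4 and a6 share exactly the 2 values {2, 6}; by pigeonhole those values go to them, so strike 2, 6 from a2, a5, a7.
Determined: a1=8, a3=4, a8=1. The other variables each still have more than one consistent value. That makes 3.

3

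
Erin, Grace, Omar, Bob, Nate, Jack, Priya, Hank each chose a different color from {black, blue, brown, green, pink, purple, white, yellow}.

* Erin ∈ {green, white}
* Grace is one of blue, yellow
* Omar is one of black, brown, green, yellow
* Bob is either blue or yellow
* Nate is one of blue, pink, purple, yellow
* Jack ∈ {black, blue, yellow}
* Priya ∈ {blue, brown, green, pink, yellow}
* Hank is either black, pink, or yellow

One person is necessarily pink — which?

The 8 variables together cover exactly {black, blue, brown, green, pink, purple, white, yellow} — 8 values for 8 variables — and purple appears only in Nate's list, so Nate = purple.
The 7 still-open variables together cover exactly {black, blue, brown, green, pink, white, yellow} — 7 values for 7 variables — and white appears only in Erin's list, so Erin = white.
The 2 variables Grace and Bob are confined to {blue, yellow}, which locks those values in; drop them from Omar, Jack, Priya, Hank.
That leaves Jack = black. Eliminate black elsewhere: Omar, Hank.
So pink goes to Hank.

Hank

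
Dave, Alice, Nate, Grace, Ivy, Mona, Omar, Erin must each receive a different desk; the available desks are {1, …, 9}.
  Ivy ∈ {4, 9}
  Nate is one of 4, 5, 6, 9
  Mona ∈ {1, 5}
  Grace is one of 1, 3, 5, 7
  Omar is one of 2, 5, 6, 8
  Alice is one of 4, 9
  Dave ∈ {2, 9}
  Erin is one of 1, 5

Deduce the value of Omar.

Alice and Ivy between them cover only {4, 9} — a naked pair. Remove those values from Dave, Nate.
Dave has just one choice, so Dave = 2. Eliminate 2 elsewhere: Omar.
Mona and Erin share exactly the 2 values {1, 5}; by pigeonhole those values go to them, so strike 1, 5 from Nate, Grace, Omar.
Nate has just one choice, so Nate = 6. Eliminate 6 elsewhere: Omar.
So Omar = 8.

8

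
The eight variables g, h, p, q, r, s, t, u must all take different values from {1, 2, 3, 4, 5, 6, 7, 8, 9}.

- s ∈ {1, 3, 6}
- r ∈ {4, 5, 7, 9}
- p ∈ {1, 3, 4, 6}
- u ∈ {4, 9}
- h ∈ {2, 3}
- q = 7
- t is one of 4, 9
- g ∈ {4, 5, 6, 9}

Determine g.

q must be 7 (only option left). Strike 7 from r.
The 7 still-open variables draw from only 7 values {1, 2, 3, 4, 5, 6, 9}, so each is used; only h can be 2, hence h = 2.
The 2 variables t and u are confined to {4, 9}, which locks those values in; drop them from g, p, r.
r has just one choice, so r = 5. Eliminate 5 elsewhere: g.
So g = 6.

6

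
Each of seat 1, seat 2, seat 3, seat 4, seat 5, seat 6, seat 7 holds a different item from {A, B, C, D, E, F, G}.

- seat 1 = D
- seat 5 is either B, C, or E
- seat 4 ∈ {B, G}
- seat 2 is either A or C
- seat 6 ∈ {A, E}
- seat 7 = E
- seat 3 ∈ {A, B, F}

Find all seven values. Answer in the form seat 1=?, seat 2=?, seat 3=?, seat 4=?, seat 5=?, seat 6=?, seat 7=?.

seat 1=D, seat 2=C, seat 3=F, seat 4=G, seat 5=B, seat 6=A, seat 7=E

seat 1 must be D (only option left).
seat 7 has just one choice, so seat 7 = E. Remove E from seat 5, seat 6.
That leaves seat 6 = A. Strike A from seat 2, seat 3.
seat 2 has just one choice, so seat 2 = C. Remove C from seat 5.
seat 5's domain is down to {B}, so seat 5 = B. Remove B from seat 3, seat 4.
seat 3 must be F (only option left).
seat 4 must be G (only option left).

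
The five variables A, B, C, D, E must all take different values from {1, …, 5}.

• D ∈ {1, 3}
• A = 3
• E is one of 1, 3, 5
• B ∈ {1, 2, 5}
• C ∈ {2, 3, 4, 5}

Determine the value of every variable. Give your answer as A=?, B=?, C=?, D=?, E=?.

A=3, B=2, C=4, D=1, E=5

A's domain is down to {3}, so A = 3. Eliminate 3 elsewhere: C, D, E.
D's domain is down to {1}, so D = 1. Strike 1 from B, E.
E must be 5 (only option left). So B, C can't be 5.
B must be 2 (only option left). So C can't be 2.
C has just one choice, so C = 4.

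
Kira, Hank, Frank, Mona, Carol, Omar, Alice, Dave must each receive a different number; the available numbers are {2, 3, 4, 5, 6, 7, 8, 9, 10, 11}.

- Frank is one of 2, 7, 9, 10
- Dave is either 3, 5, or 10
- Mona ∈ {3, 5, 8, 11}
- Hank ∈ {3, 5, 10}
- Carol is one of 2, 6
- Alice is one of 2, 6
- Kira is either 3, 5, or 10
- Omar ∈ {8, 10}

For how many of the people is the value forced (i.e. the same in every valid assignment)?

2

The 2 variables Carol and Alice are confined to {2, 6}, which locks those values in; drop them from Frank.
Kira, Hank, Dave between them cover only {3, 5, 10} — a naked triple. Remove those values from Frank, Mona, Omar.
That leaves Omar = 8. Eliminate 8 elsewhere: Mona.
That leaves Mona = 11.
Determined: Mona=11, Omar=8. The other people each still have more than one consistent value. That makes 2.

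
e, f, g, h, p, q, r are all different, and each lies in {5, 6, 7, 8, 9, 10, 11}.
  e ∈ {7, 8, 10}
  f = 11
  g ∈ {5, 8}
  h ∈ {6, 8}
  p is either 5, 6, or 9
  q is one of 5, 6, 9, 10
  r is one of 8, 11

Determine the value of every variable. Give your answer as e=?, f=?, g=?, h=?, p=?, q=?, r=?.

e=7, f=11, g=5, h=6, p=9, q=10, r=8

f has just one choice, so f = 11. So r can't be 11.
That leaves r = 8. Strike 8 from e, g, h.
That leaves g = 5. Eliminate 5 elsewhere: p, q.
That leaves h = 6. Strike 6 from p, q.
That leaves p = 9. So q can't be 9.
q has just one choice, so q = 10. Eliminate 10 elsewhere: e.
e must be 7 (only option left).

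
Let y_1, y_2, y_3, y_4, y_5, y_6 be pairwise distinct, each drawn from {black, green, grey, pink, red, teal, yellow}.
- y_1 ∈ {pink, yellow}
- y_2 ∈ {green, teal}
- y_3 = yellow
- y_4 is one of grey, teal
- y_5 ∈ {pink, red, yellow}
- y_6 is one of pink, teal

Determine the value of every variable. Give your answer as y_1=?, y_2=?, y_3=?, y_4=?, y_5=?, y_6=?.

y_1=pink, y_2=green, y_3=yellow, y_4=grey, y_5=red, y_6=teal

y_3's domain is down to {yellow}, so y_3 = yellow. Strike yellow from y_1, y_5.
That leaves y_1 = pink. So y_5, y_6 can't be pink.
That leaves y_5 = red.
y_6's domain is down to {teal}, so y_6 = teal. So y_2, y_4 can't be teal.
That leaves y_2 = green.
y_4 has just one choice, so y_4 = grey.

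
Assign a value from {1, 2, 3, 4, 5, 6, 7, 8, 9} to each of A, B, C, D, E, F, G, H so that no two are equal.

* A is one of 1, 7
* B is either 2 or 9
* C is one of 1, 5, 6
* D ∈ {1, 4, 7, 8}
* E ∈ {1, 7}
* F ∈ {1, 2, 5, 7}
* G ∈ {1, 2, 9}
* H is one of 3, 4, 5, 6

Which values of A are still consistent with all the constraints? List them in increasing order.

1, 7

The 2 variables A and E are confined to {1, 7}, which locks those values in; drop them from C, D, F, G.
B and G between them cover only {2, 9} — a naked pair. Remove those values from F.
F has just one choice, so F = 5. So C, H can't be 5.
That leaves C = 6. So H can't be 6.
No further eliminations apply; A can still be any of 1, 7.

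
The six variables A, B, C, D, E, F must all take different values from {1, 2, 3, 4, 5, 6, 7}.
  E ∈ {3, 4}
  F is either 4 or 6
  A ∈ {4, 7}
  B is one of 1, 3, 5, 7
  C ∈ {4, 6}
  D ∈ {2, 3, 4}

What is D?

2

The 2 variables C and F are confined to {4, 6}, which locks those values in; drop them from A, D, E.
A has just one choice, so A = 7. Eliminate 7 elsewhere: B.
E's domain is down to {3}, so E = 3. Eliminate 3 elsewhere: B, D.
So D = 2.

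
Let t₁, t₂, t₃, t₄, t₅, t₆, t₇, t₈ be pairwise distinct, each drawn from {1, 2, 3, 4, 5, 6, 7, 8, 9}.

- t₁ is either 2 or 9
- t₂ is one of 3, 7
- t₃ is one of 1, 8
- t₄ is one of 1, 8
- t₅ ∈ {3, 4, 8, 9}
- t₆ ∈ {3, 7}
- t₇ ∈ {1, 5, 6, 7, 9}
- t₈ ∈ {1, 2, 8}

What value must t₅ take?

t₂ and t₆ share exactly the 2 values {3, 7}; by pigeonhole those values go to them, so strike 3, 7 from t₅, t₇.
t₃ and t₄ between them cover only {1, 8} — a naked pair. Remove those values from t₅, t₇, t₈.
That leaves t₈ = 2. Strike 2 from t₁.
That leaves t₁ = 9. Eliminate 9 elsewhere: t₅, t₇.
So t₅ = 4.

4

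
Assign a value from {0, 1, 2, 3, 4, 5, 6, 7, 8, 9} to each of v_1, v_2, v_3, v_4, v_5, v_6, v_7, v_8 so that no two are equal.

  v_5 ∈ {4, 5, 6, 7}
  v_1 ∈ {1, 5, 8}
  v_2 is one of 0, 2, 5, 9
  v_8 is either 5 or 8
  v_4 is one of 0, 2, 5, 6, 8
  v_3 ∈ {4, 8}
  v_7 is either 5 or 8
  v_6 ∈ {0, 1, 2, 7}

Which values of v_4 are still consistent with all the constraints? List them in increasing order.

0, 2, 6

v_7 and v_8 share exactly the 2 values {5, 8}; by pigeonhole those values go to them, so strike 5, 8 from v_1, v_2, v_3, v_4, v_5.
v_1's domain is down to {1}, so v_1 = 1. Remove 1 from v_6.
v_3 must be 4 (only option left). So v_5 can't be 4.
No further eliminations apply; v_4 can still be any of 0, 2, 6.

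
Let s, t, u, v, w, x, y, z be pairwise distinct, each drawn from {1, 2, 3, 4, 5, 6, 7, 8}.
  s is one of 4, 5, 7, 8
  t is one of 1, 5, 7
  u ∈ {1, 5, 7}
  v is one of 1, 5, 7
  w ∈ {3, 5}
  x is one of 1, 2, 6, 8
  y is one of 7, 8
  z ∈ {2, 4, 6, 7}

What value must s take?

The 8 variables draw from only 8 values {1, 2, 3, 4, 5, 6, 7, 8}, so each is used; only w can be 3, hence w = 3.
t, u, v between them cover only {1, 5, 7} — a naked triple. Remove those values from s, x, y, z.
y's domain is down to {8}, so y = 8. Strike 8 from s, x.
So s = 4.

4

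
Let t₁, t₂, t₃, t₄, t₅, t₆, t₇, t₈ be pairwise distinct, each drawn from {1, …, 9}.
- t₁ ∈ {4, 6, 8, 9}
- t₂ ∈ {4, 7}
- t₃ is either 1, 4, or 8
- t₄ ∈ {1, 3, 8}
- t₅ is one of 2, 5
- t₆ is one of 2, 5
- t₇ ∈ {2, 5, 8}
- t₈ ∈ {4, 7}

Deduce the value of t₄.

3

The 2 variables t₂ and t₈ are confined to {4, 7}, which locks those values in; drop them from t₁, t₃.
t₅ and t₆ between them cover only {2, 5} — a naked pair. Remove those values from t₇.
t₇ must be 8 (only option left). So t₁, t₃, t₄ can't be 8.
t₃ has just one choice, so t₃ = 1. So t₄ can't be 1.
So t₄ = 3.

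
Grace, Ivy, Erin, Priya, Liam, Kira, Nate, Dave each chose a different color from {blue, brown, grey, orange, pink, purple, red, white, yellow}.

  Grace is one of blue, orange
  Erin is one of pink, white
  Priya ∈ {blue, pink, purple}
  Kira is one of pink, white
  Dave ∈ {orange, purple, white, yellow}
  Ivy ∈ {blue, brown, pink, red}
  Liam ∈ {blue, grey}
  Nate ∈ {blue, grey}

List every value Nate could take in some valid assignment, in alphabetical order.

blue, grey

The 2 variables Erin and Kira are confined to {pink, white}, which locks those values in; drop them from Ivy, Priya, Dave.
Liam and Nate share exactly the 2 values {blue, grey}; by pigeonhole those values go to them, so strike blue, grey from Grace, Ivy, Priya.
Grace has just one choice, so Grace = orange. Remove orange from Dave.
Priya's domain is down to {purple}, so Priya = purple. Remove purple from Dave.
That leaves Dave = yellow.
No further eliminations apply; Nate can still be any of blue, grey.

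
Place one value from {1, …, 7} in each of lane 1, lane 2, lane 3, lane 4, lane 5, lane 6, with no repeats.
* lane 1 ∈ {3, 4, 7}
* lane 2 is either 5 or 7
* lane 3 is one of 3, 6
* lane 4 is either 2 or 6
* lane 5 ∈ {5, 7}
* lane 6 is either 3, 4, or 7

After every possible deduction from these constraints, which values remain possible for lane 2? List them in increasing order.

5, 7

The 6 variables together cover exactly {2, 3, 4, 5, 6, 7} — 6 values for 6 variables — and 2 appears only in lane 4's list, so lane 4 = 2.
The 5 still-open variables together cover exactly {3, 4, 5, 6, 7} — 5 values for 5 variables — and 6 appears only in lane 3's list, so lane 3 = 6.
lane 2 and lane 5 share exactly the 2 values {5, 7}; by pigeonhole those values go to them, so strike 5, 7 from lane 1, lane 6.
No further eliminations apply; lane 2 can still be any of 5, 7.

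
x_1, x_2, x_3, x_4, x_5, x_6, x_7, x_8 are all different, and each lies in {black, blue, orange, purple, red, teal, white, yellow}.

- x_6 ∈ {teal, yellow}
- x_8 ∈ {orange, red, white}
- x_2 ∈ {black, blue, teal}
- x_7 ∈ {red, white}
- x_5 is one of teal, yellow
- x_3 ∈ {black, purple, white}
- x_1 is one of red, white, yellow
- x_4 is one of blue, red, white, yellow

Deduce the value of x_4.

blue

Among the 8 variables, orange fits only x_8 (and all 8 values in {black, blue, orange, purple, red, teal, white, yellow} must be used), so x_8 = orange.
The 7 still-open variables draw from only 7 values {black, blue, purple, red, teal, white, yellow}, so each is used; only x_3 can be purple, hence x_3 = purple.
Among the 6 still-open variables, black fits only x_2 (and all 6 values in {black, blue, red, teal, white, yellow} must be used), so x_2 = black.
The 5 still-open variables together cover exactly {blue, red, teal, white, yellow} — 5 values for 5 variables — and blue appears only in x_4's list, so x_4 = blue.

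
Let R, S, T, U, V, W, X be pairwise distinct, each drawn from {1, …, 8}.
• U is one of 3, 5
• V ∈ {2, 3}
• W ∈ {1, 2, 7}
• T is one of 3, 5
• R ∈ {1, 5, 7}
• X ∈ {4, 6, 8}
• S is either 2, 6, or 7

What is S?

The 2 variables T and U are confined to {3, 5}, which locks those values in; drop them from R, V.
V has just one choice, so V = 2. Remove 2 from S, W.
R and W between them cover only {1, 7} — a naked pair. Remove those values from S.
So S = 6.

6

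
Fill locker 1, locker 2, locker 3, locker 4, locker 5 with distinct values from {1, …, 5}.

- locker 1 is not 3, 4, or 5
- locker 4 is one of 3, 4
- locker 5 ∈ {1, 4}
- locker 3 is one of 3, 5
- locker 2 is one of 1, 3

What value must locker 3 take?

Among the 5 variables, 2 fits only locker 1 (and all 5 values in {1, 2, 3, 4, 5} must be used), so locker 1 = 2.
The 4 still-open variables together cover exactly {1, 3, 4, 5} — 4 values for 4 variables — and 5 appears only in locker 3's list, so locker 3 = 5.

5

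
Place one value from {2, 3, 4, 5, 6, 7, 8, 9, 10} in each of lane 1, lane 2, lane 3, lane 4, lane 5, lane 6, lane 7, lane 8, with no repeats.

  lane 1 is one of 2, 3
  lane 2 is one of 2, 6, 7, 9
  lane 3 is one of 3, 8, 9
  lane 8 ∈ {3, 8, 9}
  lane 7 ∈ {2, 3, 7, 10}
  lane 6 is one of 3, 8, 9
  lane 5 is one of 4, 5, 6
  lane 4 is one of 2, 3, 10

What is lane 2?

6

lane 3, lane 6, lane 8 share exactly the 3 values {3, 8, 9}; by pigeonhole those values go to them, so strike 3, 8, 9 from lane 1, lane 2, lane 4, lane 7.
That leaves lane 1 = 2. Eliminate 2 elsewhere: lane 2, lane 4, lane 7.
lane 4 must be 10 (only option left). Eliminate 10 elsewhere: lane 7.
lane 7's domain is down to {7}, so lane 7 = 7. So lane 2 can't be 7.
So lane 2 = 6.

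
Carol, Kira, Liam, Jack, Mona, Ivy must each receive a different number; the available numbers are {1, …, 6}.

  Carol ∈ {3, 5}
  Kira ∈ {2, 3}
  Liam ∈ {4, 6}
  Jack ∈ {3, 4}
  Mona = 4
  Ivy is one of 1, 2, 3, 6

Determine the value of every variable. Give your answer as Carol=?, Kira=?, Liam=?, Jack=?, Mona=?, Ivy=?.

Mona must be 4 (only option left). So Liam, Jack can't be 4.
That leaves Liam = 6. Remove 6 from Ivy.
Jack's domain is down to {3}, so Jack = 3. Strike 3 from Carol, Kira, Ivy.
Carol's domain is down to {5}, so Carol = 5.
Kira's domain is down to {2}, so Kira = 2. Remove 2 from Ivy.
That leaves Ivy = 1.

Carol=5, Kira=2, Liam=6, Jack=3, Mona=4, Ivy=1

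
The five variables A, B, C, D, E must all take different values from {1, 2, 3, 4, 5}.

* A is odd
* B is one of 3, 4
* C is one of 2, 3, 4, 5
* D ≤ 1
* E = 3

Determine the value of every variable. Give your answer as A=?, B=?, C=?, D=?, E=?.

A=5, B=4, C=2, D=1, E=3

D has just one choice, so D = 1. So A can't be 1.
E's domain is down to {3}, so E = 3. Remove 3 from A, B, C.
A must be 5 (only option left). Remove 5 from C.
B's domain is down to {4}, so B = 4. Eliminate 4 elsewhere: C.
C's domain is down to {2}, so C = 2.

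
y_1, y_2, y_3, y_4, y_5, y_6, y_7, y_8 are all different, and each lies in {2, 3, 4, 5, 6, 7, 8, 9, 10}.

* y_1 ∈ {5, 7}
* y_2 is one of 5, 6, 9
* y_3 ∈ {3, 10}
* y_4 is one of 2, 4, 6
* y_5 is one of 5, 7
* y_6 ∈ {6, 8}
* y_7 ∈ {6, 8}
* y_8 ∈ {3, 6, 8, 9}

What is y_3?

10

y_1 and y_5 between them cover only {5, 7} — a naked pair. Remove those values from y_2.
y_6 and y_7 share exactly the 2 values {6, 8}; by pigeonhole those values go to them, so strike 6, 8 from y_2, y_4, y_8.
y_2 must be 9 (only option left). Strike 9 from y_8.
y_8's domain is down to {3}, so y_8 = 3. Remove 3 from y_3.
So y_3 = 10.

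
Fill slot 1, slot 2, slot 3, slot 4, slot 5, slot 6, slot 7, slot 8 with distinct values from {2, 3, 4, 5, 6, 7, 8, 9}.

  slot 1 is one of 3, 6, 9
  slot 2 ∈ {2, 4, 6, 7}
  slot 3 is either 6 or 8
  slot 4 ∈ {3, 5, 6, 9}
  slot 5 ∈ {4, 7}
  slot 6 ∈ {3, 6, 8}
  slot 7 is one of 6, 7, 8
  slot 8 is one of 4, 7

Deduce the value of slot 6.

Among the 8 variables, 2 fits only slot 2 (and all 8 values in {2, 3, 4, 5, 6, 7, 8, 9} must be used), so slot 2 = 2.
Among the 7 still-open variables, 5 fits only slot 4 (and all 7 values in {3, 4, 5, 6, 7, 8, 9} must be used), so slot 4 = 5.
The 6 still-open variables draw from only 6 values {3, 4, 6, 7, 8, 9}, so each is used; only slot 1 can be 9, hence slot 1 = 9.
Among the 5 still-open variables, 3 fits only slot 6 (and all 5 values in {3, 4, 6, 7, 8} must be used), so slot 6 = 3.

3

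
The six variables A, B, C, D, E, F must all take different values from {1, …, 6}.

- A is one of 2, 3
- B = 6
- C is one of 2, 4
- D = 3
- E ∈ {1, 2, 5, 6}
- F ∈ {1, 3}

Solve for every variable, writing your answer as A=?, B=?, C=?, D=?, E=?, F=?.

A=2, B=6, C=4, D=3, E=5, F=1

B must be 6 (only option left). Eliminate 6 elsewhere: E.
D's domain is down to {3}, so D = 3. Strike 3 from A, F.
F must be 1 (only option left). Remove 1 from E.
A's domain is down to {2}, so A = 2. So C, E can't be 2.
That leaves C = 4.
That leaves E = 5.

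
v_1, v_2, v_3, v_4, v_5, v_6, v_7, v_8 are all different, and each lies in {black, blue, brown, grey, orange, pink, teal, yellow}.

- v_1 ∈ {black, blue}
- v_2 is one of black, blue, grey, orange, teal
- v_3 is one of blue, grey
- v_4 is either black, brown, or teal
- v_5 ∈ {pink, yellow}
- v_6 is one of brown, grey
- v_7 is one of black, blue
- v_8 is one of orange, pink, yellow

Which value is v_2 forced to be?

v_1 and v_7 share exactly the 2 values {black, blue}; by pigeonhole those values go to them, so strike black, blue from v_2, v_3, v_4.
v_3 must be grey (only option left). Eliminate grey elsewhere: v_2, v_6.
v_6 must be brown (only option left). Strike brown from v_4.
v_4 has just one choice, so v_4 = teal. Strike teal from v_2.
So v_2 = orange.

orange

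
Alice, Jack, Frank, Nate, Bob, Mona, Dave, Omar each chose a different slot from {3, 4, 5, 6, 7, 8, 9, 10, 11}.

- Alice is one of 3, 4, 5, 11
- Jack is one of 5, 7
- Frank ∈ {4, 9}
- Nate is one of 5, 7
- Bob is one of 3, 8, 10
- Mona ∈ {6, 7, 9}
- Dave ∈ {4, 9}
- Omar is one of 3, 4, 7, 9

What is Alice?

The 2 variables Jack and Nate are confined to {5, 7}, which locks those values in; drop them from Alice, Mona, Omar.
The 2 variables Frank and Dave are confined to {4, 9}, which locks those values in; drop them from Alice, Mona, Omar.
Mona has just one choice, so Mona = 6.
That leaves Omar = 3. Eliminate 3 elsewhere: Alice, Bob.
So Alice = 11.

11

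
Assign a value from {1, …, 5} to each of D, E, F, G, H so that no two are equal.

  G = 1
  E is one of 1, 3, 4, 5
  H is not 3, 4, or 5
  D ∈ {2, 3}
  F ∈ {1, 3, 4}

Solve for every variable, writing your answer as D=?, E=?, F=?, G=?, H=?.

G has just one choice, so G = 1. Strike 1 from E, F, H.
H has just one choice, so H = 2. Remove 2 from D.
D has just one choice, so D = 3. So E, F can't be 3.
That leaves F = 4. Strike 4 from E.
E must be 5 (only option left).

D=3, E=5, F=4, G=1, H=2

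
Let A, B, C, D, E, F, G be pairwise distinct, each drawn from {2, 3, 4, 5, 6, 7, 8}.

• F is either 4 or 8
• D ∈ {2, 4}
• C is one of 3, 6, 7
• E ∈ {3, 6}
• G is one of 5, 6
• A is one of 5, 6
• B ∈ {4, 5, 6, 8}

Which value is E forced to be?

3

The 7 variables draw from only 7 values {2, 3, 4, 5, 6, 7, 8}, so each is used; only D can be 2, hence D = 2.
Among the 6 still-open variables, 7 fits only C (and all 6 values in {3, 4, 5, 6, 7, 8} must be used), so C = 7.
Among the 5 still-open variables, 3 fits only E (and all 5 values in {3, 4, 5, 6, 8} must be used), so E = 3.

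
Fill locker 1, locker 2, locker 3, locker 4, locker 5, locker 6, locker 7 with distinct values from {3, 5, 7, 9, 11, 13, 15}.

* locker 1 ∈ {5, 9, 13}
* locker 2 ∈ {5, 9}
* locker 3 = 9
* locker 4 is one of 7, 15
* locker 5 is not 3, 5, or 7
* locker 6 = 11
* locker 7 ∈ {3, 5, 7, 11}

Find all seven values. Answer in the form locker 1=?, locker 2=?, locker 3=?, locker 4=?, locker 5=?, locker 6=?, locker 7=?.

locker 1=13, locker 2=5, locker 3=9, locker 4=7, locker 5=15, locker 6=11, locker 7=3

locker 3's domain is down to {9}, so locker 3 = 9. Remove 9 from locker 1, locker 2, locker 5.
That leaves locker 6 = 11. So locker 5, locker 7 can't be 11.
That leaves locker 2 = 5. Strike 5 from locker 1, locker 7.
locker 1's domain is down to {13}, so locker 1 = 13. Strike 13 from locker 5.
locker 5's domain is down to {15}, so locker 5 = 15. Strike 15 from locker 4.
locker 4 has just one choice, so locker 4 = 7. Eliminate 7 elsewhere: locker 7.
locker 7 must be 3 (only option left).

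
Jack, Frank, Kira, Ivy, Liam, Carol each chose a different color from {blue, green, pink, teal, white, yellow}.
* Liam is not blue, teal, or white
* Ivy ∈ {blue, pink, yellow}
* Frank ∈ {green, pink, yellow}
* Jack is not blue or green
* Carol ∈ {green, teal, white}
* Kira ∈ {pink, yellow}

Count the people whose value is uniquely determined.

Among the 6 variables, blue fits only Ivy (and all 6 values in {blue, green, pink, teal, white, yellow} must be used), so Ivy = blue.
The 3 variables Frank, Kira, Liam are confined to {green, pink, yellow}, which locks those values in; drop them from Jack, Carol.
Determined: Ivy=blue. The other people each still have more than one consistent value. That makes 1.

1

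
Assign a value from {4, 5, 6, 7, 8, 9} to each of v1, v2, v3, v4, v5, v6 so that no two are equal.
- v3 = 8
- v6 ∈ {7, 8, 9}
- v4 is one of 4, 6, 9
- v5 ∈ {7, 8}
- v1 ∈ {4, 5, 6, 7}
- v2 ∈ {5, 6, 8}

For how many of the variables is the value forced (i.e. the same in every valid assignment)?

3

v3's domain is down to {8}, so v3 = 8. Eliminate 8 elsewhere: v2, v5, v6.
That leaves v5 = 7. So v1, v6 can't be 7.
v6 must be 9 (only option left). So v4 can't be 9.
Determined: v3=8, v5=7, v6=9. The other variables each still have more than one consistent value. That makes 3.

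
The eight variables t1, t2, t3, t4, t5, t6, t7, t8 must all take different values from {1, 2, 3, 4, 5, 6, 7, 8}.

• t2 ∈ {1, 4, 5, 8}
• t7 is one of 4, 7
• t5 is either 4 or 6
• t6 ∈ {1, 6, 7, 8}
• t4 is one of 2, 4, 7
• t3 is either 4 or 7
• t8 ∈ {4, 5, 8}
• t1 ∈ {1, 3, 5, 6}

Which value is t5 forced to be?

Among the 8 variables, 2 fits only t4 (and all 8 values in {1, 2, 3, 4, 5, 6, 7, 8} must be used), so t4 = 2.
Among the 7 still-open variables, 3 fits only t1 (and all 7 values in {1, 3, 4, 5, 6, 7, 8} must be used), so t1 = 3.
The 2 variables t3 and t7 are confined to {4, 7}, which locks those values in; drop them from t2, t5, t6, t8.
So t5 = 6.

6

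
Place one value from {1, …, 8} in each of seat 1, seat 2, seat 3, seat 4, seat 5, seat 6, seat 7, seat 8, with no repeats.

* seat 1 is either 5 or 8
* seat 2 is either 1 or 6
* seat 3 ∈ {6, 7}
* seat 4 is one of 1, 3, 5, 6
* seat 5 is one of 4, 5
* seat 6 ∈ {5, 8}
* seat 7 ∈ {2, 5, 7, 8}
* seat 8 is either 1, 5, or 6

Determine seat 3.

7

The 8 variables draw from only 8 values {1, 2, 3, 4, 5, 6, 7, 8}, so each is used; only seat 7 can be 2, hence seat 7 = 2.
Among the 7 still-open variables, 3 fits only seat 4 (and all 7 values in {1, 3, 4, 5, 6, 7, 8} must be used), so seat 4 = 3.
Among the 6 still-open variables, 4 fits only seat 5 (and all 6 values in {1, 4, 5, 6, 7, 8} must be used), so seat 5 = 4.
The 5 still-open variables together cover exactly {1, 5, 6, 7, 8} — 5 values for 5 variables — and 7 appears only in seat 3's list, so seat 3 = 7.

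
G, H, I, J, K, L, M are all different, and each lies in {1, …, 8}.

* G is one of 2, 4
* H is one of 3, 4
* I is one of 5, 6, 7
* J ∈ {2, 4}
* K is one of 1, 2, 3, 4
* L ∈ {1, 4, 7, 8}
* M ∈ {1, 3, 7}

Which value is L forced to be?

The 2 variables G and J are confined to {2, 4}, which locks those values in; drop them from H, K, L.
That leaves H = 3. Eliminate 3 elsewhere: K, M.
K's domain is down to {1}, so K = 1. Eliminate 1 elsewhere: L, M.
That leaves M = 7. Remove 7 from I, L.
So L = 8.

8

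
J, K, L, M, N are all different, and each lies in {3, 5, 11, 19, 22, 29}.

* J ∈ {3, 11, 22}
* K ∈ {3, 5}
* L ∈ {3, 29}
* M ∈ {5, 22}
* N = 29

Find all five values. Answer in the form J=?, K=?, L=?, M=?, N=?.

N must be 29 (only option left). So L can't be 29.
That leaves L = 3. Eliminate 3 elsewhere: J, K.
K has just one choice, so K = 5. Eliminate 5 elsewhere: M.
M's domain is down to {22}, so M = 22. So J can't be 22.
J must be 11 (only option left).

J=11, K=5, L=3, M=22, N=29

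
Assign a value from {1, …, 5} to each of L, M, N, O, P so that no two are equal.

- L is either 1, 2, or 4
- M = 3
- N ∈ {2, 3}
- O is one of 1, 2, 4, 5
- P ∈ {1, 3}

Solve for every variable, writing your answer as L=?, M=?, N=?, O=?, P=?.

L=4, M=3, N=2, O=5, P=1

M has just one choice, so M = 3. Eliminate 3 elsewhere: N, P.
That leaves N = 2. Strike 2 from L, O.
P must be 1 (only option left). Eliminate 1 elsewhere: L, O.
L's domain is down to {4}, so L = 4. Remove 4 from O.
O's domain is down to {5}, so O = 5.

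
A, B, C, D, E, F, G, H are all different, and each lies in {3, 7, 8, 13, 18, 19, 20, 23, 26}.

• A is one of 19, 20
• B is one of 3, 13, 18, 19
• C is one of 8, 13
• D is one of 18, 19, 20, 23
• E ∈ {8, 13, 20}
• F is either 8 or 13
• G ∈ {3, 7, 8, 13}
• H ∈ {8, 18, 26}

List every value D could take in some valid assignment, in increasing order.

18, 23

The 2 variables C and F are confined to {8, 13}, which locks those values in; drop them from B, E, G, H.
That leaves E = 20. Strike 20 from A, D.
That leaves A = 19. Strike 19 from B, D.
No further eliminations apply; D can still be any of 18, 23.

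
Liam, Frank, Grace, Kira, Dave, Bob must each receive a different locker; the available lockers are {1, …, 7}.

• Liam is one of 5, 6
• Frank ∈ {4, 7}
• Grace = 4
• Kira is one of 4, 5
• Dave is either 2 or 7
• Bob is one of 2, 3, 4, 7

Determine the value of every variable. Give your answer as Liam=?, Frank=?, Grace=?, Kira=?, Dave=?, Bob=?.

Grace's domain is down to {4}, so Grace = 4. So Frank, Kira, Bob can't be 4.
That leaves Kira = 5. Strike 5 from Liam.
That leaves Liam = 6.
Frank must be 7 (only option left). So Dave, Bob can't be 7.
Dave must be 2 (only option left). So Bob can't be 2.
Bob's domain is down to {3}, so Bob = 3.

Liam=6, Frank=7, Grace=4, Kira=5, Dave=2, Bob=3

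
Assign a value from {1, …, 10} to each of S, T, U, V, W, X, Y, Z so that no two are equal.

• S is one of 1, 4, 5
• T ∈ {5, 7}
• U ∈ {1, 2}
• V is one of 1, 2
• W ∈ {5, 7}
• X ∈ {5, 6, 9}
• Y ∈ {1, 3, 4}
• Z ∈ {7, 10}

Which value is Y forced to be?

3

T and W share exactly the 2 values {5, 7}; by pigeonhole those values go to them, so strike 5, 7 from S, X, Z.
Z has just one choice, so Z = 10.
U and V between them cover only {1, 2} — a naked pair. Remove those values from S, Y.
S's domain is down to {4}, so S = 4. Remove 4 from Y.
So Y = 3.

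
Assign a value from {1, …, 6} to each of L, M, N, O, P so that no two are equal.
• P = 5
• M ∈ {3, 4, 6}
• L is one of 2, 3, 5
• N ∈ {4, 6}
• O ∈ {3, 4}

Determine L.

P's domain is down to {5}, so P = 5. Eliminate 5 elsewhere: L.
The 4 still-open variables draw from only 4 values {2, 3, 4, 6}, so each is used; only L can be 2, hence L = 2.

2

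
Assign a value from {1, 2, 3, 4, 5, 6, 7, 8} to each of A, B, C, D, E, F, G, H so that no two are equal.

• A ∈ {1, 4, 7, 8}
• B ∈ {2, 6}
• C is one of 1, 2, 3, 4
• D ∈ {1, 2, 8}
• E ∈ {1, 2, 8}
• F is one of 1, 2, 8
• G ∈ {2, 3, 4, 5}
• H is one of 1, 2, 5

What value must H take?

5

The 8 variables together cover exactly {1, 2, 3, 4, 5, 6, 7, 8} — 8 values for 8 variables — and 6 appears only in B's list, so B = 6.
The 7 still-open variables draw from only 7 values {1, 2, 3, 4, 5, 7, 8}, so each is used; only A can be 7, hence A = 7.
D, E, F between them cover only {1, 2, 8} — a naked triple. Remove those values from C, G, H.
So H = 5.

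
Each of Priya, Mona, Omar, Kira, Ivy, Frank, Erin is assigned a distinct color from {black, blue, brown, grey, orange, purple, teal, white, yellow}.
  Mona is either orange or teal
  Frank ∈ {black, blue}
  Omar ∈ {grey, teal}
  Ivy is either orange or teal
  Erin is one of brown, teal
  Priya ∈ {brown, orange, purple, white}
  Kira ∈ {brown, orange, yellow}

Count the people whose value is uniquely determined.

3

Mona and Ivy share exactly the 2 values {orange, teal}; by pigeonhole those values go to them, so strike orange, teal from Priya, Omar, Kira, Erin.
That leaves Omar = grey.
That leaves Erin = brown. Eliminate brown elsewhere: Priya, Kira.
That leaves Kira = yellow.
Determined: Omar=grey, Kira=yellow, Erin=brown. The other people each still have more than one consistent value. That makes 3.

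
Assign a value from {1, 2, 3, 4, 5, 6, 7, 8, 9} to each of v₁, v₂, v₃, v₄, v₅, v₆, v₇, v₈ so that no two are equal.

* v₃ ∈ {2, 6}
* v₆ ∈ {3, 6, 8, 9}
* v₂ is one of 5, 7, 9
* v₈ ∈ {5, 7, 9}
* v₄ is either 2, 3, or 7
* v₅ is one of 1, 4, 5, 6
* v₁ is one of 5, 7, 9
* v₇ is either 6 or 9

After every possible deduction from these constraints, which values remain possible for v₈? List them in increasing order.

5, 7, 9

The 3 variables v₁, v₂, v₈ are confined to {5, 7, 9}, which locks those values in; drop them from v₄, v₅, v₆, v₇.
v₇ must be 6 (only option left). Strike 6 from v₃, v₅, v₆.
That leaves v₃ = 2. Strike 2 from v₄.
v₄'s domain is down to {3}, so v₄ = 3. Strike 3 from v₆.
v₆'s domain is down to {8}, so v₆ = 8.
No further eliminations apply; v₈ can still be any of 5, 7, 9.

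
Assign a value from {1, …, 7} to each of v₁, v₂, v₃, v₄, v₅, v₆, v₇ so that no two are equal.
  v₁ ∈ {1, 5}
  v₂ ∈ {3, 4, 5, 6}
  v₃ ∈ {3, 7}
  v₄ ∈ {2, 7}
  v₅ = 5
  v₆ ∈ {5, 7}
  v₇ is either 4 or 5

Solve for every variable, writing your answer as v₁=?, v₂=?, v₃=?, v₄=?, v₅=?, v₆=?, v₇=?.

v₁=1, v₂=6, v₃=3, v₄=2, v₅=5, v₆=7, v₇=4

v₅'s domain is down to {5}, so v₅ = 5. So v₁, v₂, v₆, v₇ can't be 5.
v₆ must be 7 (only option left). Eliminate 7 elsewhere: v₃, v₄.
v₇ has just one choice, so v₇ = 4. Remove 4 from v₂.
v₁'s domain is down to {1}, so v₁ = 1.
v₃'s domain is down to {3}, so v₃ = 3. Eliminate 3 elsewhere: v₂.
That leaves v₄ = 2.
v₂'s domain is down to {6}, so v₂ = 6.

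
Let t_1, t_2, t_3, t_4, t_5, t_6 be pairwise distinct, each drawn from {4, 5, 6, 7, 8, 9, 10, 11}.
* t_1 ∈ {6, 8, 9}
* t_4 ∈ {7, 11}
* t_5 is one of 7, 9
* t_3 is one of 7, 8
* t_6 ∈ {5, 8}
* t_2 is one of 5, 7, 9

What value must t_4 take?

11

The 6 variables together cover exactly {5, 6, 7, 8, 9, 11} — 6 values for 6 variables — and 6 appears only in t_1's list, so t_1 = 6.
Among the 5 still-open variables, 11 fits only t_4 (and all 5 values in {5, 7, 8, 9, 11} must be used), so t_4 = 11.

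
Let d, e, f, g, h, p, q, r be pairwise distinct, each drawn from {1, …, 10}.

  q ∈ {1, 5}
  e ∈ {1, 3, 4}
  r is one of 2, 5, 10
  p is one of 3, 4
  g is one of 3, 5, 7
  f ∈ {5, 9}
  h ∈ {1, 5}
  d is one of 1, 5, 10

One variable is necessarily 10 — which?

Among the 8 variables, 2 fits only r (and all 8 values in {1, 2, 3, 4, 5, 7, 9, 10} must be used), so r = 2.
The 7 still-open variables together cover exactly {1, 3, 4, 5, 7, 9, 10} — 7 values for 7 variables — and 7 appears only in g's list, so g = 7.
The 6 still-open variables draw from only 6 values {1, 3, 4, 5, 9, 10}, so each is used; only f can be 9, hence f = 9.
The 5 still-open variables together cover exactly {1, 3, 4, 5, 10} — 5 values for 5 variables — and 10 appears only in d's list, so d = 10.

d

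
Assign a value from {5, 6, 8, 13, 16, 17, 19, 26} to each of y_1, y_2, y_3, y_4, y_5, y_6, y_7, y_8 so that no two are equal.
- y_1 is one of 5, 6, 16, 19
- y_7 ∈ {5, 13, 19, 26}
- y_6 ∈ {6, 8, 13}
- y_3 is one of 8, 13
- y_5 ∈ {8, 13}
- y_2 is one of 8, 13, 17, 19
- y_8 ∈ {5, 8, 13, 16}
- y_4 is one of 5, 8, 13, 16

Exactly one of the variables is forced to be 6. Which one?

Among the 8 variables, 17 fits only y_2 (and all 8 values in {5, 6, 8, 13, 16, 17, 19, 26} must be used), so y_2 = 17.
The 7 still-open variables draw from only 7 values {5, 6, 8, 13, 16, 19, 26}, so each is used; only y_7 can be 26, hence y_7 = 26.
The 6 still-open variables together cover exactly {5, 6, 8, 13, 16, 19} — 6 values for 6 variables — and 19 appears only in y_1's list, so y_1 = 19.
The 5 still-open variables together cover exactly {5, 6, 8, 13, 16} — 5 values for 5 variables — and 6 appears only in y_6's list, so y_6 = 6.

y_6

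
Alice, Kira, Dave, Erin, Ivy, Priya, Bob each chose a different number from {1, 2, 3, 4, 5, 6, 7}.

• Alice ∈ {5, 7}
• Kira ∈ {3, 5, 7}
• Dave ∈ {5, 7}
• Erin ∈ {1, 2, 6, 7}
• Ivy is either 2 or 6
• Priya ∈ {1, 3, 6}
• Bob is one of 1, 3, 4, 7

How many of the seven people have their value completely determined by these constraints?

2

The 7 variables together cover exactly {1, 2, 3, 4, 5, 6, 7} — 7 values for 7 variables — and 4 appears only in Bob's list, so Bob = 4.
Alice and Dave share exactly the 2 values {5, 7}; by pigeonhole those values go to them, so strike 5, 7 from Kira, Erin.
Kira's domain is down to {3}, so Kira = 3. Remove 3 from Priya.
Determined: Kira=3, Bob=4. The other people each still have more than one consistent value. That makes 2.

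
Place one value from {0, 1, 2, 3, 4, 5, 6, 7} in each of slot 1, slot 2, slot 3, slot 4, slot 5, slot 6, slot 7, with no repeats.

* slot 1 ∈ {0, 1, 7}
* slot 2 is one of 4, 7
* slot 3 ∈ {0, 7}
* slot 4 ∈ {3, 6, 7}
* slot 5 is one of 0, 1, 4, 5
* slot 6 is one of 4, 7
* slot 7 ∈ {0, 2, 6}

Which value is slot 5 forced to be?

slot 2 and slot 6 between them cover only {4, 7} — a naked pair. Remove those values from slot 1, slot 3, slot 4, slot 5.
slot 3's domain is down to {0}, so slot 3 = 0. Remove 0 from slot 1, slot 5, slot 7.
slot 1's domain is down to {1}, so slot 1 = 1. Remove 1 from slot 5.
So slot 5 = 5.

5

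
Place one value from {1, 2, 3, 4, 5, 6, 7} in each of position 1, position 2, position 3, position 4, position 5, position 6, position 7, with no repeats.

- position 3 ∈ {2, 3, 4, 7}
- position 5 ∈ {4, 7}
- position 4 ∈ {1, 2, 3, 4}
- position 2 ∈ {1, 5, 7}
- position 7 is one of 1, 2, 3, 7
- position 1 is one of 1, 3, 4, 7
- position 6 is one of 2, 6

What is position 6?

The 7 variables together cover exactly {1, 2, 3, 4, 5, 6, 7} — 7 values for 7 variables — and 5 appears only in position 2's list, so position 2 = 5.
The 6 still-open variables together cover exactly {1, 2, 3, 4, 6, 7} — 6 values for 6 variables — and 6 appears only in position 6's list, so position 6 = 6.

6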